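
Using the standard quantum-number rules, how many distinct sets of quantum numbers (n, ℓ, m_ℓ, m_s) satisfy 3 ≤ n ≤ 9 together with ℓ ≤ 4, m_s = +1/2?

150

For each n in the range, tally the orbitals obeying ℓ ≤ 4:
n=3 → 9; n=4 → 16; n=5 → 25; n=6 → 25; n=7 → 25; n=8 → 25; n=9 → 25.
Orbitals: 9 + 16 + 25 + 25 + 25 + 25 + 25 = 150. With m_s fixed to +1/2 there is one state per orbital, so 150 states.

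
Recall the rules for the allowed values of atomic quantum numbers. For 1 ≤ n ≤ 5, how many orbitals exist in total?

Total orbitals = 1² + 2² + 3² + 4² + 5² = 55.

55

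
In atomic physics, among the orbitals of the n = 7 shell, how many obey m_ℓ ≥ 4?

6

Go through ℓ = 0, …, 6 (the values permitted for n = 7).
Per ℓ-value: ℓ=4 → 1; ℓ=5 → 2; ℓ=6 → 3.
Total orbitals: 1 + 2 + 3 = 6.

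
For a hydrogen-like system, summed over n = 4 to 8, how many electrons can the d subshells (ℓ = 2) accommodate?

50

A d subshell (ℓ = 2) exists for every n ≥ 3, so shells n = 4, 5, 6, 7, 8 each contribute one — 5 subshells.
Since each d subshell holds 2(2·2+1) = 10 electrons, the total is 5 × 10 = 50.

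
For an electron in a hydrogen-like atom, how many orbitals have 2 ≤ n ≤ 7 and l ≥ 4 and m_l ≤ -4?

10

For each n in the range, tally the orbitals obeying l ≥ 4 and m_l ≤ -4:
n=5 → 1; n=6 → 3; n=7 → 6.
Total orbitals: 1 + 3 + 6 = 10.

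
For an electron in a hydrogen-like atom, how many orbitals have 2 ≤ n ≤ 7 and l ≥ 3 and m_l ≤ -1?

40

Treat each shell separately and count matching orbitals:
n=4 → 3; n=5 → 7; n=6 → 12; n=7 → 18.
Total orbitals: 3 + 7 + 12 + 18 = 40.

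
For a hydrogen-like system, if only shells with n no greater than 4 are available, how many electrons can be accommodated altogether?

60

Total orbitals = 1² + 2² + 3² + 4² = 30. Doubling for spin gives 60 electrons.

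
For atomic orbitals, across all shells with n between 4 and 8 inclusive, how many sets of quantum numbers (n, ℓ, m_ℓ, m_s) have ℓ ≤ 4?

232

For each n in the range, tally the orbitals obeying ℓ ≤ 4:
n=4 → 16; n=5 → 25; n=6 → 25; n=7 → 25; n=8 → 25.
Orbitals: 16 + 25 + 25 + 25 + 25 = 116. Including both spin states (m_s = ±1/2) gives 2 × 116 = 232 states.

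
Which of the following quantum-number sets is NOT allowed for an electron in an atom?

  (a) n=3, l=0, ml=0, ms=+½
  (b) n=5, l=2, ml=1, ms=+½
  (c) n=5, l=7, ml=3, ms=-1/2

(c)

(c) has l = 7 ≥ n = 5, violating 0 ≤ l ≤ n−1.
The remaining sets (a), (b) satisfy all four rules.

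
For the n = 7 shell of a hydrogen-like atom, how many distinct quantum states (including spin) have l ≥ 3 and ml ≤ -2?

For n = 7, l ranges over 0 … 6.
Contributions: l=3 → 2; l=4 → 3; l=5 → 4; l=6 → 5.
Orbitals: 2 + 3 + 4 + 5 = 14. Each orbital carries two spin states, so 14 × 2 = 28 states.

28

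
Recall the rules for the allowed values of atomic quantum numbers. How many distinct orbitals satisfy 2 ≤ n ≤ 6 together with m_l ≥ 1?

Treat each shell separately and count matching orbitals:
n=2 → 1; n=3 → 3; n=4 → 6; n=5 → 10; n=6 → 15.
Total orbitals: 1 + 3 + 6 + 10 + 15 = 35.

35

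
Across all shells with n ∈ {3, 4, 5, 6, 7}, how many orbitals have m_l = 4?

6

For each n in the range, tally the orbitals obeying m_l = 4:
n=5 → 1; n=6 → 2; n=7 → 3.
Total orbitals: 1 + 2 + 3 = 6.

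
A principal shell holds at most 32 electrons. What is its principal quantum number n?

2n² = 32 ⇒ n² = 16 ⇒ n = 4.

n = 4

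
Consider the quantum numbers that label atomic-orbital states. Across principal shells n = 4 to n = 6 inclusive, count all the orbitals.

77

Shell n has n² orbitals: 4²=16 + 5²=25 + 6²=36 = 77 orbitals.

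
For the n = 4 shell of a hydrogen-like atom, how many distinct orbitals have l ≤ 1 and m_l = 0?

2

Orbitals with l ≤ 1 and m_l = 0, by l: l=0 → 1; l=1 → 1.
Total orbitals: 1 + 1 = 2.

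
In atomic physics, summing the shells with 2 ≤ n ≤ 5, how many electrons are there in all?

Shell n has n² orbitals: 2²=4 + 3²=9 + 4²=16 + 5²=25 = 54 orbitals.
Two spin states per orbital: 2 × 54 = 108 electrons.

108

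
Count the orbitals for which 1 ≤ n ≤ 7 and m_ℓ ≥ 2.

35

Treat each shell separately and count matching orbitals:
n=3 → 1; n=4 → 3; n=5 → 6; n=6 → 10; n=7 → 15.
Total orbitals: 1 + 3 + 6 + 10 + 15 = 35.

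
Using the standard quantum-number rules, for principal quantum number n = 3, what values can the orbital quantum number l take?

l is an integer with 0 ≤ l ≤ n−1, so for n = 3: l = 0, 1, 2.

0, 1, 2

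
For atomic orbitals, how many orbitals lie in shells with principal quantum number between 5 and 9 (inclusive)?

Shell n has n² orbitals: 5²=25 + 6²=36 + 7²=49 + 8²=64 + 9²=81 = 255 orbitals.

255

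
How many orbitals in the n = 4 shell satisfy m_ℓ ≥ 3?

1

For n = 4, ℓ ranges over 0 … 3.
Contributions: ℓ=3 → 1.
Total orbitals: 1.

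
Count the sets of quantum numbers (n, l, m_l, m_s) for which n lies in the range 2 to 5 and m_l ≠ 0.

80

Go shell by shell, enumerating (l, m_l) with m_l ≠ 0:
n=2 → 2; n=3 → 6; n=4 → 12; n=5 → 20.
Orbitals: 2 + 6 + 12 + 20 = 40. Including both spin states (m_s = ±1/2) gives 2 × 40 = 80 states.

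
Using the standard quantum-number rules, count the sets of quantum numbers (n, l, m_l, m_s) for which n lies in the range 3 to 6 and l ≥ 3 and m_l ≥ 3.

20

Per-shell orbital counts meeting the constraint:
n=4 → 1; n=5 → 3; n=6 → 6.
Orbitals: 1 + 3 + 6 = 10. Including both spin states (m_s = ±1/2) gives 2 × 10 = 20 states.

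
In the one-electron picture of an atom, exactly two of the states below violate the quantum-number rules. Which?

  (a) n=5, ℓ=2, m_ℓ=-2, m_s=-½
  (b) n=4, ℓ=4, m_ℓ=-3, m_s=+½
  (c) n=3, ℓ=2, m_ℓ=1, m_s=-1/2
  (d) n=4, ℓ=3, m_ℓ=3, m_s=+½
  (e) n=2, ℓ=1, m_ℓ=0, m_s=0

(b) has ℓ = 4 ≥ n = 4, violating 0 ≤ ℓ ≤ n−1.
(e) has m_s = 0, but an electron's spin must be ±1/2.
The remaining sets (a), (c), (d) satisfy all four rules.

(b) and (e)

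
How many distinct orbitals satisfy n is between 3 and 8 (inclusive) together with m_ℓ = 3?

Per-shell orbital counts meeting the constraint:
n=4 → 1; n=5 → 2; n=6 → 3; n=7 → 4; n=8 → 5.
Total orbitals: 1 + 2 + 3 + 4 + 5 = 15.

15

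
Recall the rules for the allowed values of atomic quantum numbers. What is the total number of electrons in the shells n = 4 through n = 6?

Shell n has n² orbitals: 4²=16 + 5²=25 + 6²=36 = 77 orbitals.
Two spin states per orbital: 2 × 77 = 154 electrons.

154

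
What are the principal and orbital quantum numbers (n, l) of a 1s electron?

The leading integer gives n = 1; the letter 's' means l = 0.

n = 1, l = 0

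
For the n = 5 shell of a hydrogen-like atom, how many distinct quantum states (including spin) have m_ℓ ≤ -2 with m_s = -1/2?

Per ℓ-value: ℓ=2 → 1; ℓ=3 → 2; ℓ=4 → 3.
Orbitals: 1 + 2 + 3 = 6. With m_s fixed to a single value there is one state per orbital, giving 6 states.

6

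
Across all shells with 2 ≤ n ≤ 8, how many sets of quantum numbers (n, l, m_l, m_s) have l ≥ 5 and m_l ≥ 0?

80

Work shell by shell — for each n, count the (l, m_l) pairs that satisfy l ≥ 5 and m_l ≥ 0:
n=6 → 6; n=7 → 13; n=8 → 21.
Orbitals: 6 + 13 + 21 = 40. Including both spin states (m_s = ±1/2) gives 2 × 40 = 80 states.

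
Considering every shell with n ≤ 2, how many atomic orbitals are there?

Total orbitals = 1² + 2² = 5.

5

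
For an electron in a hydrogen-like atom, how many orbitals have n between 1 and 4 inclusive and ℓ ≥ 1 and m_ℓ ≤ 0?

Count contributing orbitals for each principal shell:
n=2 → 2; n=3 → 5; n=4 → 9.
Total orbitals: 2 + 5 + 9 = 16.

16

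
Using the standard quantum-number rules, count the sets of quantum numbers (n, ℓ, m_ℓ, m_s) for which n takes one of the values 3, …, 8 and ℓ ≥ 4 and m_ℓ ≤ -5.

Go shell by shell, enumerating (ℓ, m_ℓ) with ℓ ≥ 4 and m_ℓ ≤ -5:
n=6 → 1; n=7 → 3; n=8 → 6.
Orbitals: 1 + 3 + 6 = 10. Including both spin states (m_s = ±1/2) gives 2 × 10 = 20 states.

20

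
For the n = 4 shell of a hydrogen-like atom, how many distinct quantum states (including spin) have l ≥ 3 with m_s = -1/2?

Go through l = 0, …, 3 (the values permitted for n = 4).
The (l, m_l) pairs meeting l ≥ 3 give: l=3 → 7.
Orbitals: 7. With m_s fixed to a single value there is one state per orbital, giving 7 states.

7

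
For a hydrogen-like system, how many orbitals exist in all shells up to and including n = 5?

55

Total orbitals = 1² + 2² + 3² + 4² + 5² = 55.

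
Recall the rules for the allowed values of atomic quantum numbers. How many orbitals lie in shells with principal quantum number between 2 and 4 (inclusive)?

29

Shell n has n² orbitals: 2²=4 + 3²=9 + 4²=16 = 29 orbitals.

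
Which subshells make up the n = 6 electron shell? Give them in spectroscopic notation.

For n = 6, l runs from 0 to 5. In spectroscopic notation l = 0,1,2,… ↔ s,p,d,f,g,h,i, so the subshells are 6s, 6p, 6d, 6f, 6g, 6h.

6s, 6p, 6d, 6f, 6g, 6h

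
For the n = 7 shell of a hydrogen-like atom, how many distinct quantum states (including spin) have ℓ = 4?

18

Go through ℓ = 0, …, 6 (the values permitted for n = 7).
Orbitals with ℓ = 4, by ℓ: ℓ=4 → 9.
Orbitals: 9. Each orbital carries two spin states, so 9 × 2 = 18 states.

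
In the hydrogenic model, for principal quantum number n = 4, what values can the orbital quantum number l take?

0, 1, 2, 3

l is an integer with 0 ≤ l ≤ n−1, so for n = 4: l = 0, 1, 2, 3.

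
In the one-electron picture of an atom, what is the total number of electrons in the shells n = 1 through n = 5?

110

Shell n has n² orbitals: 1²=1 + 2²=4 + 3²=9 + 4²=16 + 5²=25 = 55 orbitals.
Two spin states per orbital: 2 × 55 = 110 electrons.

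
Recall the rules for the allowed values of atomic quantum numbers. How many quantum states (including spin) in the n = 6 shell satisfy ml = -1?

With n = 6 the allowed l are 0, 1, …, 5.
Orbitals with ml = -1, by l: l=1 → 1; l=2 → 1; l=3 → 1; l=4 → 1; l=5 → 1.
Orbitals: 1 + 1 + 1 + 1 + 1 = 5. Each orbital carries two spin states, so 5 × 2 = 10 states.

10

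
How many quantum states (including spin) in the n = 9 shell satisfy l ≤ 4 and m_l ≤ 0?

For n = 9, l ranges over 0 … 8.
The (l, m_l) pairs meeting l ≤ 4 and m_l ≤ 0 give: l=0 → 1; l=1 → 2; l=2 → 3; l=3 → 4; l=4 → 5.
Orbitals: 1 + 2 + 3 + 4 + 5 = 15. Each orbital carries two spin states, so 15 × 2 = 30 states.

30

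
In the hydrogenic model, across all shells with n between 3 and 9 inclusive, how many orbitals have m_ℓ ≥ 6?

10

Work shell by shell — for each n, count the (ℓ, m_ℓ) pairs that satisfy m_ℓ ≥ 6:
n=7 → 1; n=8 → 3; n=9 → 6.
Total orbitals: 1 + 3 + 6 = 10.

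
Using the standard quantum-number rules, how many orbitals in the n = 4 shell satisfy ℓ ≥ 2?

12

For n = 4, ℓ ranges over 0 … 3.
The (ℓ, m_ℓ) pairs meeting ℓ ≥ 2 give: ℓ=2 → 5; ℓ=3 → 7.
Total orbitals: 5 + 7 = 12.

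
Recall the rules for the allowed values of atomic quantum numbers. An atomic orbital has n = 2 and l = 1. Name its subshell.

l = 1 corresponds to the letter 'p', so the subshell is 2p.

2p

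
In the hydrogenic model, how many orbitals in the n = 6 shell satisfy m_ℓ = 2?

4

For n = 6, ℓ ranges over 0 … 5.
Contributions: ℓ=2 → 1; ℓ=3 → 1; ℓ=4 → 1; ℓ=5 → 1.
Total orbitals: 1 + 1 + 1 + 1 = 4.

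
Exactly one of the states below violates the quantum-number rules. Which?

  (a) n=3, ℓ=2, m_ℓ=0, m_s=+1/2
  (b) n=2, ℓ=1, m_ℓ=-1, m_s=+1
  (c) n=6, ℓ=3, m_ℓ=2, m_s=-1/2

(b) has m_s = +1, but an electron's spin must be ±1/2.
The remaining sets (a), (c) satisfy all four rules.

(b)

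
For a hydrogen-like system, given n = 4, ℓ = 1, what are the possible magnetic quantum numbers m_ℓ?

-1, 0, 1

m_ℓ takes every integer from −ℓ to +ℓ. With ℓ = 1 that gives the 3 values -1, 0, 1.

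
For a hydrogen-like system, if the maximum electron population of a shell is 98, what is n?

n = 7

2n² = 98 ⇒ n² = 49 ⇒ n = 7.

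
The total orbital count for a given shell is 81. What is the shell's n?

n = 9

n² = 81 ⇒ n = 9.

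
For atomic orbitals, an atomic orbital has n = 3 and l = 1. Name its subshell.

l = 1 corresponds to the letter 'p', so the subshell is 3p.

3p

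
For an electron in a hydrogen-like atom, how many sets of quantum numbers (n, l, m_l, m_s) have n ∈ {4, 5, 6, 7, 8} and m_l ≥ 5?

Go shell by shell, enumerating (l, m_l) with m_l ≥ 5:
n=6 → 1; n=7 → 3; n=8 → 6.
Orbitals: 1 + 3 + 6 = 10. Including both spin states (m_s = ±1/2) gives 2 × 10 = 20 states.

20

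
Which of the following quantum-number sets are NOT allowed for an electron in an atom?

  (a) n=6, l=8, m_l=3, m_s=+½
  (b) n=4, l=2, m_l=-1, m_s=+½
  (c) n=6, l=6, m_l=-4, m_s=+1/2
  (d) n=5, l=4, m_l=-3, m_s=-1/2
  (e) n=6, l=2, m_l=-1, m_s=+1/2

(a) and (c)

(a) has l = 8 ≥ n = 6, violating 0 ≤ l ≤ n−1.
(c) has l = 6 ≥ n = 6, violating 0 ≤ l ≤ n−1.
The remaining sets (b), (d), (e) satisfy all four rules.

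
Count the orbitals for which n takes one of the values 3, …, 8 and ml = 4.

10

Work shell by shell — for each n, count the (l, ml) pairs that satisfy ml = 4:
n=5 → 1; n=6 → 2; n=7 → 3; n=8 → 4.
Total orbitals: 1 + 2 + 3 + 4 = 10.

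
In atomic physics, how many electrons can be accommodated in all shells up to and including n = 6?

182

Total orbitals = 1² + 2² + 3² + 4² + 5² + 6² = 91. Doubling for spin gives 182 electrons.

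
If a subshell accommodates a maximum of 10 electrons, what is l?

l = 2

2(2l+1) = 10 ⇒ 2l+1 = 5 ⇒ l = 2.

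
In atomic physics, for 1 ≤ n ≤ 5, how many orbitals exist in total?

Total orbitals = 1² + 2² + 3² + 4² + 5² = 55.

55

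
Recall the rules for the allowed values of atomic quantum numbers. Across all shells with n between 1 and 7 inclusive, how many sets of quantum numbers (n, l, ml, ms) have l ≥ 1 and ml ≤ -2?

Treat each shell separately and count matching orbitals:
n=3 → 1; n=4 → 3; n=5 → 6; n=6 → 10; n=7 → 15.
Orbitals: 1 + 3 + 6 + 10 + 15 = 35. Including both spin states (ms = ±1/2) gives 2 × 35 = 70 states.

70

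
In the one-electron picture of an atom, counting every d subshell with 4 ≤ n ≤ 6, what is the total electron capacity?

A d subshell (ℓ = 2) exists for every n ≥ 3, so shells n = 4, 5, 6 each contribute one — 3 subshells.
Since each d subshell holds 2(2·2+1) = 10 electrons, the total is 3 × 10 = 30.

30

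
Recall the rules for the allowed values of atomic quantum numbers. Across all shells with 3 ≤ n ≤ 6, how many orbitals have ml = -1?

Work shell by shell — for each n, count the (l, ml) pairs that satisfy ml = -1:
n=3 → 2; n=4 → 3; n=5 → 4; n=6 → 5.
Total orbitals: 2 + 3 + 4 + 5 = 14.

14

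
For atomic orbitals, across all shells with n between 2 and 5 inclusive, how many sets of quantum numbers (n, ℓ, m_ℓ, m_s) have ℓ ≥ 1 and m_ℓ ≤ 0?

60

Work shell by shell — for each n, count the (ℓ, m_ℓ) pairs that satisfy ℓ ≥ 1 and m_ℓ ≤ 0:
n=2 → 2; n=3 → 5; n=4 → 9; n=5 → 14.
Orbitals: 2 + 5 + 9 + 14 = 30. Including both spin states (m_s = ±1/2) gives 2 × 30 = 60 states.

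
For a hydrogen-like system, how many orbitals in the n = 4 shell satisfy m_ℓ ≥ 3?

With n = 4 the allowed ℓ are 0, 1, …, 3.
Per ℓ-value: ℓ=3 → 1.
Total orbitals: 1.

1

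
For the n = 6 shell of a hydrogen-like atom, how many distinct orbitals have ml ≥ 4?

The n = 6 shell has l = 0 through 5; check each.
Per l-value: l=4 → 1; l=5 → 2.
Total orbitals: 1 + 2 = 3.

3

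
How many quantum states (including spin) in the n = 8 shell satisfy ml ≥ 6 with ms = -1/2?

3

With n = 8 the allowed l are 0, 1, …, 7.
The (l, ml) pairs meeting ml ≥ 6 give: l=6 → 1; l=7 → 2.
Orbitals: 1 + 2 = 3. With ms fixed to a single value there is one state per orbital, giving 3 states.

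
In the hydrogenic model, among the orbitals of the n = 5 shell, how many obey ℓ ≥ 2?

21

With n = 5 the allowed ℓ are 0, 1, …, 4.
Contributions: ℓ=2 → 5; ℓ=3 → 7; ℓ=4 → 9.
Total orbitals: 5 + 7 + 9 = 21.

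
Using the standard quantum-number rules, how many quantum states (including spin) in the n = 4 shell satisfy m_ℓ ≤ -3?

Go through ℓ = 0, …, 3 (the values permitted for n = 4).
The (ℓ, m_ℓ) pairs meeting m_ℓ ≤ -3 give: ℓ=3 → 1.
Orbitals: 1. Each orbital carries two spin states, so 1 × 2 = 2 states.

2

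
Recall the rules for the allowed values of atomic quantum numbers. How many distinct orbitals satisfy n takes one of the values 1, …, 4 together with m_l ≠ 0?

For each n in the range, tally the orbitals obeying m_l ≠ 0:
n=2 → 2; n=3 → 6; n=4 → 12.
Total orbitals: 2 + 6 + 12 = 20.

20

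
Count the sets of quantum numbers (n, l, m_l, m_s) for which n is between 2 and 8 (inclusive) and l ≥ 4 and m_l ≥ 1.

100

For each n in the range, tally the orbitals obeying l ≥ 4 and m_l ≥ 1:
n=5 → 4; n=6 → 9; n=7 → 15; n=8 → 22.
Orbitals: 4 + 9 + 15 + 22 = 50. Including both spin states (m_s = ±1/2) gives 2 × 50 = 100 states.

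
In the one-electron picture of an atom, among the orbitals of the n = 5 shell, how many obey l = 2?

5

Go through l = 0, …, 4 (the values permitted for n = 5).
Orbitals with l = 2, by l: l=2 → 5.
Total orbitals: 5.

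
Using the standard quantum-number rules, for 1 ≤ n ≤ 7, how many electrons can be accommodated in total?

Total orbitals = 1² + 2² + 3² + 4² + 5² + 6² + 7² = 140. Doubling for spin gives 280 electrons.

280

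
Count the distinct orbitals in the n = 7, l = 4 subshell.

A subshell has 2l+1 orbitals; with l = 4, that's 9.

9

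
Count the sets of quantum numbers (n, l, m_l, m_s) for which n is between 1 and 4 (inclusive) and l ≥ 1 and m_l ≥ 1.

Count contributing orbitals for each principal shell:
n=2 → 1; n=3 → 3; n=4 → 6.
Orbitals: 1 + 3 + 6 = 10. Including both spin states (m_s = ±1/2) gives 2 × 10 = 20 states.

20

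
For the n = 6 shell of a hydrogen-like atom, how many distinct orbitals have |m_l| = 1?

10

With n = 6 the allowed l are 0, 1, …, 5.
Contributions: l=1 → 2; l=2 → 2; l=3 → 2; l=4 → 2; l=5 → 2.
Total orbitals: 2 + 2 + 2 + 2 + 2 = 10.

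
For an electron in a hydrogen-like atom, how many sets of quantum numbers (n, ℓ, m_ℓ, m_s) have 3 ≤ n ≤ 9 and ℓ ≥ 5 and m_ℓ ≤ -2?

Treat each shell separately and count matching orbitals:
n=6 → 4; n=7 → 9; n=8 → 15; n=9 → 22.
Orbitals: 4 + 9 + 15 + 22 = 50. Including both spin states (m_s = ±1/2) gives 2 × 50 = 100 states.

100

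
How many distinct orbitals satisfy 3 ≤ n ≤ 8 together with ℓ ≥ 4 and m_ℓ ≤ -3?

Work shell by shell — for each n, count the (ℓ, m_ℓ) pairs that satisfy ℓ ≥ 4 and m_ℓ ≤ -3:
n=5 → 2; n=6 → 5; n=7 → 9; n=8 → 14.
Total orbitals: 2 + 5 + 9 + 14 = 30.

30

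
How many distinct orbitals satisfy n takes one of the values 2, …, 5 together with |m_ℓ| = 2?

Go shell by shell, enumerating (ℓ, m_ℓ) with |m_ℓ| = 2:
n=3 → 2; n=4 → 4; n=5 → 6.
Total orbitals: 2 + 4 + 6 = 12.

12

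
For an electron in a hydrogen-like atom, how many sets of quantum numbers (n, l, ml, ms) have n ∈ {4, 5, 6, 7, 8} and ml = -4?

20

Count contributing orbitals for each principal shell:
n=5 → 1; n=6 → 2; n=7 → 3; n=8 → 4.
Orbitals: 1 + 2 + 3 + 4 = 10. Including both spin states (ms = ±1/2) gives 2 × 10 = 20 states.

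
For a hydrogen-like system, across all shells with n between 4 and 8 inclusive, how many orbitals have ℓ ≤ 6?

Per-shell orbital counts meeting the constraint:
n=4 → 16; n=5 → 25; n=6 → 36; n=7 → 49; n=8 → 49.
Total orbitals: 16 + 25 + 36 + 49 + 49 = 175.

175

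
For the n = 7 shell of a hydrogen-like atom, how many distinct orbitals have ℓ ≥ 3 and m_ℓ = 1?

For n = 7, ℓ ranges over 0 … 6.
Orbitals with ℓ ≥ 3 and m_ℓ = 1, by ℓ: ℓ=3 → 1; ℓ=4 → 1; ℓ=5 → 1; ℓ=6 → 1.
Total orbitals: 1 + 1 + 1 + 1 = 4.

4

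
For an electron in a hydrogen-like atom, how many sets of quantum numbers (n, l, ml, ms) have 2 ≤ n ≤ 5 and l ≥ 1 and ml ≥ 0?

For each n in the range, tally the orbitals obeying l ≥ 1 and ml ≥ 0:
n=2 → 2; n=3 → 5; n=4 → 9; n=5 → 14.
Orbitals: 2 + 5 + 9 + 14 = 30. Including both spin states (ms = ±1/2) gives 2 × 30 = 60 states.

60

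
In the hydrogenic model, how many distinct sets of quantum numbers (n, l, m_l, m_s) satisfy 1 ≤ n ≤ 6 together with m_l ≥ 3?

Go shell by shell, enumerating (l, m_l) with m_l ≥ 3:
n=4 → 1; n=5 → 3; n=6 → 6.
Orbitals: 1 + 3 + 6 = 10. Including both spin states (m_s = ±1/2) gives 2 × 10 = 20 states.

20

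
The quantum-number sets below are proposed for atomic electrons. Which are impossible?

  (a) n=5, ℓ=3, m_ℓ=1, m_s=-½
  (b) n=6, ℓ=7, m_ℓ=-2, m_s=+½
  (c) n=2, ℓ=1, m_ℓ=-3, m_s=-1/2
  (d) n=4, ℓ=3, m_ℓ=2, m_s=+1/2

(b) has ℓ = 7 ≥ n = 6, violating 0 ≤ ℓ ≤ n−1.
(c) has |m_ℓ| = 3 > ℓ = 1, violating −ℓ ≤ m_ℓ ≤ ℓ.
The remaining sets (a), (d) satisfy all four rules.

(b) and (c)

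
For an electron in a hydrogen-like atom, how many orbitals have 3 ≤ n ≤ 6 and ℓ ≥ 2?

For each n in the range, tally the orbitals obeying ℓ ≥ 2:
n=3 → 5; n=4 → 12; n=5 → 21; n=6 → 32.
Total orbitals: 5 + 12 + 21 + 32 = 70.

70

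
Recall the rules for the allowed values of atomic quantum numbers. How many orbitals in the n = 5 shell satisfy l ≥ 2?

21

For n = 5, l ranges over 0 … 4.
The (l, ml) pairs meeting l ≥ 2 give: l=2 → 5; l=3 → 7; l=4 → 9.
Total orbitals: 5 + 7 + 9 = 21.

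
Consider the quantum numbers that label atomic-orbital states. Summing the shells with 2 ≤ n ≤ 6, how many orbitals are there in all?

Shell n has n² orbitals: 2²=4 + 3²=9 + 4²=16 + 5²=25 + 6²=36 = 90 orbitals.

90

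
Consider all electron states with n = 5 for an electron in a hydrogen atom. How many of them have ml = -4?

With n = 5 the allowed l are 0, 1, …, 4.
The (l, ml) pairs meeting ml = -4 give: l=4 → 1.
Orbitals: 1. Each orbital carries two spin states, so 1 × 2 = 2 states.

2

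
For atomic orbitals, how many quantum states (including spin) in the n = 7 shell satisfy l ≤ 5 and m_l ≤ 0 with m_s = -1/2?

21

With n = 7 the allowed l are 0, 1, …, 6.
Per l-value: l=0 → 1; l=1 → 2; l=2 → 3; l=3 → 4; l=4 → 5; l=5 → 6.
Orbitals: 1 + 2 + 3 + 4 + 5 + 6 = 21. With m_s fixed to a single value there is one state per orbital, giving 21 states.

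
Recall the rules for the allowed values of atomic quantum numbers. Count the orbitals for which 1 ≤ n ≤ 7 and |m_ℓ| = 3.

Treat each shell separately and count matching orbitals:
n=4 → 2; n=5 → 4; n=6 → 6; n=7 → 8.
Total orbitals: 2 + 4 + 6 + 8 = 20.

20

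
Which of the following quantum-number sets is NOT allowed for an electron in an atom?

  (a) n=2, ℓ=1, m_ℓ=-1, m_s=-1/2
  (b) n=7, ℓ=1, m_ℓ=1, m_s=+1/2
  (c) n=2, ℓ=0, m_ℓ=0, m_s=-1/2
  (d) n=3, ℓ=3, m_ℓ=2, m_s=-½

(d)

(d) has ℓ = 3 ≥ n = 3, violating 0 ≤ ℓ ≤ n−1.
The remaining sets (a), (b), (c) satisfy all four rules.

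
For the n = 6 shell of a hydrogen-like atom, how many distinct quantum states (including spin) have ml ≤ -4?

6

For n = 6, l ranges over 0 … 5.
Orbitals with ml ≤ -4, by l: l=4 → 1; l=5 → 2.
Orbitals: 1 + 2 = 3. Each orbital carries two spin states, so 3 × 2 = 6 states.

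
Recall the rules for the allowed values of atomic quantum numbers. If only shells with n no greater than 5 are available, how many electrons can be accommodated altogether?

110

Total orbitals = 1² + 2² + 3² + 4² + 5² = 55. Doubling for spin gives 110 electrons.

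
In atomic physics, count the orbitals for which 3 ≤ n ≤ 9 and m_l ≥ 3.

Per-shell orbital counts meeting the constraint:
n=4 → 1; n=5 → 3; n=6 → 6; n=7 → 10; n=8 → 15; n=9 → 21.
Total orbitals: 1 + 3 + 6 + 10 + 15 + 21 = 56.

56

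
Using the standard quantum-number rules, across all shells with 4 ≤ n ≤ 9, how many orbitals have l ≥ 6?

86

Work shell by shell — for each n, count the (l, ml) pairs that satisfy l ≥ 6:
n=7 → 13; n=8 → 28; n=9 → 45.
Total orbitals: 13 + 28 + 45 = 86.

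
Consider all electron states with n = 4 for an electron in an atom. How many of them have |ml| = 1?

12

With n = 4 the allowed l are 0, 1, …, 3.
The (l, ml) pairs meeting |ml| = 1 give: l=1 → 2; l=2 → 2; l=3 → 2.
Orbitals: 2 + 2 + 2 = 6. Each orbital carries two spin states, so 6 × 2 = 12 states.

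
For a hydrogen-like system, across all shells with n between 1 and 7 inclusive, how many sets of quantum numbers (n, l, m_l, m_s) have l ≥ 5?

Count contributing orbitals for each principal shell:
n=6 → 11; n=7 → 24.
Orbitals: 11 + 24 = 35. Including both spin states (m_s = ±1/2) gives 2 × 35 = 70 states.

70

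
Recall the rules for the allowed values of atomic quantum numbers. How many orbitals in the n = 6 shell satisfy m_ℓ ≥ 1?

Contributions: ℓ=1 → 1; ℓ=2 → 2; ℓ=3 → 3; ℓ=4 → 4; ℓ=5 → 5.
Total orbitals: 1 + 2 + 3 + 4 + 5 = 15.

15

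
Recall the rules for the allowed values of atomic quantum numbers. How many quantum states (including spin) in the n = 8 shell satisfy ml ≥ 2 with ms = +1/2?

21

Go through l = 0, …, 7 (the values permitted for n = 8).
The (l, ml) pairs meeting ml ≥ 2 give: l=2 → 1; l=3 → 2; l=4 → 3; l=5 → 4; l=6 → 5; l=7 → 6.
Orbitals: 1 + 2 + 3 + 4 + 5 + 6 = 21. With ms fixed to a single value there is one state per orbital, giving 21 states.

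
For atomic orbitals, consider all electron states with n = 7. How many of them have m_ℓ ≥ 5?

6

The (ℓ, m_ℓ) pairs meeting m_ℓ ≥ 5 give: ℓ=5 → 1; ℓ=6 → 2.
Orbitals: 1 + 2 = 3. Each orbital carries two spin states, so 3 × 2 = 6 states.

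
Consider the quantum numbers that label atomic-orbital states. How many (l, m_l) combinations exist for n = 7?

49

The n = 7 shell contains n² = 7² = 49 orbitals.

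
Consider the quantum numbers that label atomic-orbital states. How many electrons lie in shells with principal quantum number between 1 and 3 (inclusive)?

28

Shell n has n² orbitals: 1²=1 + 2²=4 + 3²=9 = 14 orbitals.
Two spin states per orbital: 2 × 14 = 28 electrons.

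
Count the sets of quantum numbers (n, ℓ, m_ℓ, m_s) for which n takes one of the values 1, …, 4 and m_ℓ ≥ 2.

8

Per-shell orbital counts meeting the constraint:
n=3 → 1; n=4 → 3.
Orbitals: 1 + 3 = 4. Including both spin states (m_s = ±1/2) gives 2 × 4 = 8 states.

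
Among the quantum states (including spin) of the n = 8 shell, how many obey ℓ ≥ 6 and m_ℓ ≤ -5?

Go through ℓ = 0, …, 7 (the values permitted for n = 8).
Orbitals with ℓ ≥ 6 and m_ℓ ≤ -5, by ℓ: ℓ=6 → 2; ℓ=7 → 3.
Orbitals: 2 + 3 = 5. Each orbital carries two spin states, so 5 × 2 = 10 states.

10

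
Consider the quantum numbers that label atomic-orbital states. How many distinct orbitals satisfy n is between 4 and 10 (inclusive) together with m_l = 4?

For each n in the range, tally the orbitals obeying m_l = 4:
n=5 → 1; n=6 → 2; n=7 → 3; n=8 → 4; n=9 → 5; n=10 → 6.
Total orbitals: 1 + 2 + 3 + 4 + 5 + 6 = 21.

21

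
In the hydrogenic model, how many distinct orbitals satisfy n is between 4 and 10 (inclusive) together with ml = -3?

Per-shell orbital counts meeting the constraint:
n=4 → 1; n=5 → 2; n=6 → 3; n=7 → 4; n=8 → 5; n=9 → 6; n=10 → 7.
Total orbitals: 1 + 2 + 3 + 4 + 5 + 6 + 7 = 28.

28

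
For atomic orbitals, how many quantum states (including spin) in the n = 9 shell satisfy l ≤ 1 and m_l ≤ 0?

6

With n = 9 the allowed l are 0, 1, …, 8.
The (l, m_l) pairs meeting l ≤ 1 and m_l ≤ 0 give: l=0 → 1; l=1 → 2.
Orbitals: 1 + 2 = 3. Each orbital carries two spin states, so 3 × 2 = 6 states.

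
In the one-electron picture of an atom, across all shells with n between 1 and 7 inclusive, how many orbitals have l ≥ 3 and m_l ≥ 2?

Go shell by shell, enumerating (l, m_l) with l ≥ 3 and m_l ≥ 2:
n=4 → 2; n=5 → 5; n=6 → 9; n=7 → 14.
Total orbitals: 2 + 5 + 9 + 14 = 30.

30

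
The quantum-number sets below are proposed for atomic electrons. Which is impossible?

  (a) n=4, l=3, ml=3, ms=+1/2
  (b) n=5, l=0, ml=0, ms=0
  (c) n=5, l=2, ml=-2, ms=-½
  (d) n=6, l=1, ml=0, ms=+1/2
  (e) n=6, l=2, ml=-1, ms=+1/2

(b) has ms = 0, but an electron's spin must be ±1/2.
The remaining sets (a), (c), (d), (e) satisfy all four rules.

(b)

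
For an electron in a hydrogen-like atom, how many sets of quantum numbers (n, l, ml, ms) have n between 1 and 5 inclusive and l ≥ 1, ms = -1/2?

50

Per-shell orbital counts meeting the constraint:
n=2 → 3; n=3 → 8; n=4 → 15; n=5 → 24.
Orbitals: 3 + 8 + 15 + 24 = 50. With ms fixed to -1/2 there is one state per orbital, so 50 states.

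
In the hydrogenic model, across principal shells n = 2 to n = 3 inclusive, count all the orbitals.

Shell n has n² orbitals: 2²=4 + 3²=9 = 13 orbitals.

13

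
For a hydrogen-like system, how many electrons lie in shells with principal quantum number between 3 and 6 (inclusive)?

172

Shell n has n² orbitals: 3²=9 + 4²=16 + 5²=25 + 6²=36 = 86 orbitals.
Two spin states per orbital: 2 × 86 = 172 electrons.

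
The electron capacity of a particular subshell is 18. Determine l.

2(2l+1) = 18 ⇒ 2l+1 = 9 ⇒ l = 4.

l = 4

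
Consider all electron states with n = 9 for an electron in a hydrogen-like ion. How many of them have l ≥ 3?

144

For n = 9, l ranges over 0 … 8.
Contributions: l=3 → 7; l=4 → 9; l=5 → 11; l=6 → 13; l=7 → 15; l=8 → 17.
Orbitals: 7 + 9 + 11 + 13 + 15 + 17 = 72. Each orbital carries two spin states, so 72 × 2 = 144 states.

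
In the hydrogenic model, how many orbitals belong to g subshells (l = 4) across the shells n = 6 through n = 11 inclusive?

A g subshell (l = 4) exists for every n ≥ 5, so shells n = 6, 7, 8, 9, 10, 11 each contribute one — 6 subshells.
Since each g subshell has 2·4+1 = 9 orbitals, the total is 6 × 9 = 54.

54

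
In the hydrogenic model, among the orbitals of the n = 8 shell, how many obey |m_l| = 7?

2

Go through l = 0, …, 7 (the values permitted for n = 8).
The (l, m_l) pairs meeting |m_l| = 7 give: l=7 → 2.
Total orbitals: 2.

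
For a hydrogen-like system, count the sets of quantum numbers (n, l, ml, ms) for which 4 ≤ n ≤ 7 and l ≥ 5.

Work shell by shell — for each n, count the (l, ml) pairs that satisfy l ≥ 5:
n=6 → 11; n=7 → 24.
Orbitals: 11 + 24 = 35. Including both spin states (ms = ±1/2) gives 2 × 35 = 70 states.

70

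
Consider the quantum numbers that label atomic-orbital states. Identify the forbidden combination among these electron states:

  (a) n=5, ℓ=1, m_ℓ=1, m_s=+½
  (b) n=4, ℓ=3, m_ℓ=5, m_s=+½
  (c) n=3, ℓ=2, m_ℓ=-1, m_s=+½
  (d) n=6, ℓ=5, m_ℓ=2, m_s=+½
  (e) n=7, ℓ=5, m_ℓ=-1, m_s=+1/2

(b) has |m_ℓ| = 5 > ℓ = 3, violating −ℓ ≤ m_ℓ ≤ ℓ.
The remaining sets (a), (c), (d), (e) satisfy all four rules.

(b)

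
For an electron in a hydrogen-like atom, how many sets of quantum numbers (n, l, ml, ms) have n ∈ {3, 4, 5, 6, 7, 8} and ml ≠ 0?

Count contributing orbitals for each principal shell:
n=3 → 6; n=4 → 12; n=5 → 20; n=6 → 30; n=7 → 42; n=8 → 56.
Orbitals: 6 + 12 + 20 + 30 + 42 + 56 = 166. Including both spin states (ms = ±1/2) gives 2 × 166 = 332 states.

332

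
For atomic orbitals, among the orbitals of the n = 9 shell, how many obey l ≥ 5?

With n = 9 the allowed l are 0, 1, …, 8.
Orbitals with l ≥ 5, by l: l=5 → 11; l=6 → 13; l=7 → 15; l=8 → 17.
Total orbitals: 11 + 13 + 15 + 17 = 56.

56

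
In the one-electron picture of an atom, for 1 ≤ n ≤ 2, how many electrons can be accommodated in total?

10

Total orbitals = 1² + 2² = 5. Doubling for spin gives 10 electrons.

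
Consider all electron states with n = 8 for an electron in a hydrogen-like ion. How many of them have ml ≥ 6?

6

With n = 8 the allowed l are 0, 1, …, 7.
Contributions: l=6 → 1; l=7 → 2.
Orbitals: 1 + 2 = 3. Each orbital carries two spin states, so 3 × 2 = 6 states.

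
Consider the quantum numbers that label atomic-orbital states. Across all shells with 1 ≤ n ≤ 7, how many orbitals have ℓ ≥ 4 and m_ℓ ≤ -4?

Work shell by shell — for each n, count the (ℓ, m_ℓ) pairs that satisfy ℓ ≥ 4 and m_ℓ ≤ -4:
n=5 → 1; n=6 → 3; n=7 → 6.
Total orbitals: 1 + 3 + 6 = 10.

10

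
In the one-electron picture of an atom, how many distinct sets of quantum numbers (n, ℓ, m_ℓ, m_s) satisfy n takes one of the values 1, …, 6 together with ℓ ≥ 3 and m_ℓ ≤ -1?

44

Go shell by shell, enumerating (ℓ, m_ℓ) with ℓ ≥ 3 and m_ℓ ≤ -1:
n=4 → 3; n=5 → 7; n=6 → 12.
Orbitals: 3 + 7 + 12 = 22. Including both spin states (m_s = ±1/2) gives 2 × 22 = 44 states.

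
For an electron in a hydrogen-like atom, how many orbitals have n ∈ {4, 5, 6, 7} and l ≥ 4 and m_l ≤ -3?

Per-shell orbital counts meeting the constraint:
n=5 → 2; n=6 → 5; n=7 → 9.
Total orbitals: 2 + 5 + 9 = 16.

16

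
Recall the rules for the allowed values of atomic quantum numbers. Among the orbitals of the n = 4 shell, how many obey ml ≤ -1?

Per l-value: l=1 → 1; l=2 → 2; l=3 → 3.
Total orbitals: 1 + 2 + 3 = 6.

6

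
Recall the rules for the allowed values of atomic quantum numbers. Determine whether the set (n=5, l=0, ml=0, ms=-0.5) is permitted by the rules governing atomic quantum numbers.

n = 5 is a positive integer. l = 0 satisfies 0 ≤ l ≤ n−1 = 4. ml = 0 lies in the range −l … +l (here 0). ms = -1/2 is one of ±1/2.
All four constraints are satisfied.

Allowed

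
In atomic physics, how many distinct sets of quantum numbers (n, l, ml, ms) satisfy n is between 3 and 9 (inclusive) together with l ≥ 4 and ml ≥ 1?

Count contributing orbitals for each principal shell:
n=5 → 4; n=6 → 9; n=7 → 15; n=8 → 22; n=9 → 30.
Orbitals: 4 + 9 + 15 + 22 + 30 = 80. Including both spin states (ms = ±1/2) gives 2 × 80 = 160 states.

160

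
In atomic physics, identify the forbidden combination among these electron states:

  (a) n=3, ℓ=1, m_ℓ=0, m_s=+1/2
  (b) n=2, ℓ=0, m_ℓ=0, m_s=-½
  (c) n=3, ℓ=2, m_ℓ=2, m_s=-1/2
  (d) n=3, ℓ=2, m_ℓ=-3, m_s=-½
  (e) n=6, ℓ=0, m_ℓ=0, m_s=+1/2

(d)

(d) has |m_ℓ| = 3 > ℓ = 2, violating −ℓ ≤ m_ℓ ≤ ℓ.
The remaining sets (a), (b), (c), (e) satisfy all four rules.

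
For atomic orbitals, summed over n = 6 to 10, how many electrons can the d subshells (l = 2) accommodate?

A d subshell (l = 2) exists for every n ≥ 3, so shells n = 6, 7, 8, 9, 10 each contribute one — 5 subshells.
Since each d subshell holds 2(2·2+1) = 10 electrons, the total is 5 × 10 = 50.

50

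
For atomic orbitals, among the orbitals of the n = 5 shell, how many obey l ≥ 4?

Go through l = 0, …, 4 (the values permitted for n = 5).
The (l, ml) pairs meeting l ≥ 4 give: l=4 → 9.
Total orbitals: 9.

9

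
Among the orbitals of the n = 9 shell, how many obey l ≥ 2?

77

The n = 9 shell has l = 0 through 8; check each.
The (l, ml) pairs meeting l ≥ 2 give: l=2 → 5; l=3 → 7; l=4 → 9; l=5 → 11; l=6 → 13; l=7 → 15; l=8 → 17.
Total orbitals: 5 + 7 + 9 + 11 + 13 + 15 + 17 = 77.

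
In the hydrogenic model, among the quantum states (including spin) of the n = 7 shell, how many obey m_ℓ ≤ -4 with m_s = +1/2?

6

The n = 7 shell has ℓ = 0 through 6; check each.
Per ℓ-value: ℓ=4 → 1; ℓ=5 → 2; ℓ=6 → 3.
Orbitals: 1 + 2 + 3 = 6. With m_s fixed to a single value there is one state per orbital, giving 6 states.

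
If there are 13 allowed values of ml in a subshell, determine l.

ml ranges over 2l+1 integers, so 2l+1 = 13 ⇒ l = 6.

l = 6 (i)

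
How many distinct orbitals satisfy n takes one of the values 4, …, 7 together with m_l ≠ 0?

104

Work shell by shell — for each n, count the (l, m_l) pairs that satisfy m_l ≠ 0:
n=4 → 12; n=5 → 20; n=6 → 30; n=7 → 42.
Total orbitals: 12 + 20 + 30 + 42 = 104.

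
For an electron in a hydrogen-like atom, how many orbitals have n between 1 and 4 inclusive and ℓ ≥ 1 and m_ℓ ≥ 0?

For each n in the range, tally the orbitals obeying ℓ ≥ 1 and m_ℓ ≥ 0:
n=2 → 2; n=3 → 5; n=4 → 9.
Total orbitals: 2 + 5 + 9 = 16.

16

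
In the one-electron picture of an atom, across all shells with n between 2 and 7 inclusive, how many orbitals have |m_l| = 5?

6

Per-shell orbital counts meeting the constraint:
n=6 → 2; n=7 → 4.
Total orbitals: 2 + 4 = 6.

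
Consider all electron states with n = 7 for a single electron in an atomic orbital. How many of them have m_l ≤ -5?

Go through l = 0, …, 6 (the values permitted for n = 7).
Contributions: l=5 → 1; l=6 → 2.
Orbitals: 1 + 2 = 3. Each orbital carries two spin states, so 3 × 2 = 6 states.

6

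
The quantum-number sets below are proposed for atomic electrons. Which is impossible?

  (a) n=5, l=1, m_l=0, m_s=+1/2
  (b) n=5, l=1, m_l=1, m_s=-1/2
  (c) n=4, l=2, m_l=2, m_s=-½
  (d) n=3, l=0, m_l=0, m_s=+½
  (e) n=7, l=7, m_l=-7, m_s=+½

(e) has l = 7 ≥ n = 7, violating 0 ≤ l ≤ n−1.
The remaining sets (a), (b), (c), (d) satisfy all four rules.

(e)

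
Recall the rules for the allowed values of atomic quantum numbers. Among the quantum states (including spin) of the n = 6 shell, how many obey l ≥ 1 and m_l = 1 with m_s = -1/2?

Go through l = 0, …, 5 (the values permitted for n = 6).
The (l, m_l) pairs meeting l ≥ 1 and m_l = 1 give: l=1 → 1; l=2 → 1; l=3 → 1; l=4 → 1; l=5 → 1.
Orbitals: 1 + 1 + 1 + 1 + 1 = 5. With m_s fixed to a single value there is one state per orbital, giving 5 states.

5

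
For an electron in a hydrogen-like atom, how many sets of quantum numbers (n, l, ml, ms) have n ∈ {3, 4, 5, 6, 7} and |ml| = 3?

40

Work shell by shell — for each n, count the (l, ml) pairs that satisfy |ml| = 3:
n=4 → 2; n=5 → 4; n=6 → 6; n=7 → 8.
Orbitals: 2 + 4 + 6 + 8 = 20. Including both spin states (ms = ±1/2) gives 2 × 20 = 40 states.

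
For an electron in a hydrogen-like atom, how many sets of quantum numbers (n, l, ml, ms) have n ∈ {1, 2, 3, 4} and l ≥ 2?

34

For each n in the range, tally the orbitals obeying l ≥ 2:
n=3 → 5; n=4 → 12.
Orbitals: 5 + 12 = 17. Including both spin states (ms = ±1/2) gives 2 × 17 = 34 states.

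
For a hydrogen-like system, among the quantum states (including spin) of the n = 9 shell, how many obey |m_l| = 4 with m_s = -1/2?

With n = 9 the allowed l are 0, 1, …, 8.
Orbitals with |m_l| = 4, by l: l=4 → 2; l=5 → 2; l=6 → 2; l=7 → 2; l=8 → 2.
Orbitals: 2 + 2 + 2 + 2 + 2 = 10. With m_s fixed to a single value there is one state per orbital, giving 10 states.

10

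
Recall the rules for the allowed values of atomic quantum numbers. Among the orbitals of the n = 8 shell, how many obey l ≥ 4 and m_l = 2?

Go through l = 0, …, 7 (the values permitted for n = 8).
Orbitals with l ≥ 4 and m_l = 2, by l: l=4 → 1; l=5 → 1; l=6 → 1; l=7 → 1.
Total orbitals: 1 + 1 + 1 + 1 = 4.

4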